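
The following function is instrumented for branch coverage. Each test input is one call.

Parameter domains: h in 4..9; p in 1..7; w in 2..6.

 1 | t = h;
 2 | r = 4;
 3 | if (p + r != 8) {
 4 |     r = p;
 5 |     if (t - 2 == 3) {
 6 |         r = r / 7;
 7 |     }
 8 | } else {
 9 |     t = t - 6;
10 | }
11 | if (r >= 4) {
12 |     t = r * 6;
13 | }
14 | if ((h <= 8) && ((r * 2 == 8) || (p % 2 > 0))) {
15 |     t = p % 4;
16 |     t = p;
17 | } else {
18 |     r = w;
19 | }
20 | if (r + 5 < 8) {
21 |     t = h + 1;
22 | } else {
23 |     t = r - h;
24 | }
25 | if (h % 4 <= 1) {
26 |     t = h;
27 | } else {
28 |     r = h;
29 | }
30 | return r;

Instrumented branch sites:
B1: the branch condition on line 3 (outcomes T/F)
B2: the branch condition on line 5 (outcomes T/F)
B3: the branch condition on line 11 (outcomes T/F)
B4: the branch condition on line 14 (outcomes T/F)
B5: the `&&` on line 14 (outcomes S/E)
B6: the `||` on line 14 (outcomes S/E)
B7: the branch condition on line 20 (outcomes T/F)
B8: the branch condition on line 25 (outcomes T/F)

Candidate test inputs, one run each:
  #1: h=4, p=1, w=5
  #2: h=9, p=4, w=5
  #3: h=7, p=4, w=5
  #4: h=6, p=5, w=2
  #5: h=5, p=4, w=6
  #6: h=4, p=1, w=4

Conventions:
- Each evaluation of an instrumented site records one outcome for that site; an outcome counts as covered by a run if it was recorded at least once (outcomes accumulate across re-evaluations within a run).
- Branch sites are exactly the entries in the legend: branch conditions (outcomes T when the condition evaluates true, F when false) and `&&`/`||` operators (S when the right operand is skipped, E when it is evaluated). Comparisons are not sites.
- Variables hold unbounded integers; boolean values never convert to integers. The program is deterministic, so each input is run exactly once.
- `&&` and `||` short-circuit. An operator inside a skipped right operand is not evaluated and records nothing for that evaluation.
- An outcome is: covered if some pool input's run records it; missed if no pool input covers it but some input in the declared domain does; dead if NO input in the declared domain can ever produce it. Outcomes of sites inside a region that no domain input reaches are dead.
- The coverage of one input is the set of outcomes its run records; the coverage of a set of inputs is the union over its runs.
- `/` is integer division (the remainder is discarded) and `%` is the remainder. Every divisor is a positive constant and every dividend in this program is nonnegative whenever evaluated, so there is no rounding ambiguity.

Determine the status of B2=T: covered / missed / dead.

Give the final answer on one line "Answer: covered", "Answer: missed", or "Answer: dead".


no pool input records B2=T
but domain input (h=5, p=1, w=2) does record it -> reachable, so missed
Answer: missed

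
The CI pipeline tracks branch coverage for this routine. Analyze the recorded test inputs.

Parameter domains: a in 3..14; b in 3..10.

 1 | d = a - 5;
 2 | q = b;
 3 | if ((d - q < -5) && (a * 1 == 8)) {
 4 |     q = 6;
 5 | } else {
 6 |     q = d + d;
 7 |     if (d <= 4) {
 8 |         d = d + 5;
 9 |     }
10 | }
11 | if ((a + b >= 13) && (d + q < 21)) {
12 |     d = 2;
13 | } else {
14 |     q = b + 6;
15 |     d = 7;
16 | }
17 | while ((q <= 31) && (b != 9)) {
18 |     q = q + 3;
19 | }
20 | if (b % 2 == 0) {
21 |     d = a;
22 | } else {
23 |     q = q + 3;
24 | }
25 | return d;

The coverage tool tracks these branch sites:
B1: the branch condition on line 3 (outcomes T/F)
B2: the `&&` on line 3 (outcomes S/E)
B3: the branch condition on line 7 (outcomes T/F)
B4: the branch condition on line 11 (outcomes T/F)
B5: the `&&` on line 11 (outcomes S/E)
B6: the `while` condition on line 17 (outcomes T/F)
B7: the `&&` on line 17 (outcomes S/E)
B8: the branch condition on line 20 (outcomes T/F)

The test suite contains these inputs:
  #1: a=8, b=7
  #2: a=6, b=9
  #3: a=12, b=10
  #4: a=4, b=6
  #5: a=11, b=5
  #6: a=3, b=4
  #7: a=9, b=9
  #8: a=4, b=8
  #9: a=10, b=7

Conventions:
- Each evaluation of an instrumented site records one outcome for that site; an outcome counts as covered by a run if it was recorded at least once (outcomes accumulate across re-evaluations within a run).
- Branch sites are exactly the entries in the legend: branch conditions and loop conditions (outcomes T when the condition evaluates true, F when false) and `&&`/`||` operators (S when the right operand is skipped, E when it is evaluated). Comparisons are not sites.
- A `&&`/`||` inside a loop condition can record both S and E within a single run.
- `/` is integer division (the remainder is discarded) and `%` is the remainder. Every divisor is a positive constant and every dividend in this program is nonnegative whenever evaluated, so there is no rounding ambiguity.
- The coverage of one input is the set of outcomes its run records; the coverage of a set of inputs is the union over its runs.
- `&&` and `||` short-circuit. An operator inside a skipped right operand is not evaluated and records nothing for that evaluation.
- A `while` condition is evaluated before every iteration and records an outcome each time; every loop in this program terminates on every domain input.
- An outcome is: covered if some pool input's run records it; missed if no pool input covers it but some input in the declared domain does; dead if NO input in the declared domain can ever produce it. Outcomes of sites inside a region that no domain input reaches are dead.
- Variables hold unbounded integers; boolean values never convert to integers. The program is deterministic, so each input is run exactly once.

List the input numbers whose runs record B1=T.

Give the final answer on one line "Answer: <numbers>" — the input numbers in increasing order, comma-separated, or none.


input #1 (a=8, b=7): never hits B1=T
input #2 (a=6, b=9): never hits B1=T
input #3 (a=12, b=10): never hits B1=T
input #4 (a=4, b=6): never hits B1=T
input #5 (a=11, b=5): never hits B1=T
input #6 (a=3, b=4): never hits B1=T
input #7 (a=9, b=9): never hits B1=T
input #8 (a=4, b=8): never hits B1=T
input #9 (a=10, b=7): never hits B1=T
Answer: none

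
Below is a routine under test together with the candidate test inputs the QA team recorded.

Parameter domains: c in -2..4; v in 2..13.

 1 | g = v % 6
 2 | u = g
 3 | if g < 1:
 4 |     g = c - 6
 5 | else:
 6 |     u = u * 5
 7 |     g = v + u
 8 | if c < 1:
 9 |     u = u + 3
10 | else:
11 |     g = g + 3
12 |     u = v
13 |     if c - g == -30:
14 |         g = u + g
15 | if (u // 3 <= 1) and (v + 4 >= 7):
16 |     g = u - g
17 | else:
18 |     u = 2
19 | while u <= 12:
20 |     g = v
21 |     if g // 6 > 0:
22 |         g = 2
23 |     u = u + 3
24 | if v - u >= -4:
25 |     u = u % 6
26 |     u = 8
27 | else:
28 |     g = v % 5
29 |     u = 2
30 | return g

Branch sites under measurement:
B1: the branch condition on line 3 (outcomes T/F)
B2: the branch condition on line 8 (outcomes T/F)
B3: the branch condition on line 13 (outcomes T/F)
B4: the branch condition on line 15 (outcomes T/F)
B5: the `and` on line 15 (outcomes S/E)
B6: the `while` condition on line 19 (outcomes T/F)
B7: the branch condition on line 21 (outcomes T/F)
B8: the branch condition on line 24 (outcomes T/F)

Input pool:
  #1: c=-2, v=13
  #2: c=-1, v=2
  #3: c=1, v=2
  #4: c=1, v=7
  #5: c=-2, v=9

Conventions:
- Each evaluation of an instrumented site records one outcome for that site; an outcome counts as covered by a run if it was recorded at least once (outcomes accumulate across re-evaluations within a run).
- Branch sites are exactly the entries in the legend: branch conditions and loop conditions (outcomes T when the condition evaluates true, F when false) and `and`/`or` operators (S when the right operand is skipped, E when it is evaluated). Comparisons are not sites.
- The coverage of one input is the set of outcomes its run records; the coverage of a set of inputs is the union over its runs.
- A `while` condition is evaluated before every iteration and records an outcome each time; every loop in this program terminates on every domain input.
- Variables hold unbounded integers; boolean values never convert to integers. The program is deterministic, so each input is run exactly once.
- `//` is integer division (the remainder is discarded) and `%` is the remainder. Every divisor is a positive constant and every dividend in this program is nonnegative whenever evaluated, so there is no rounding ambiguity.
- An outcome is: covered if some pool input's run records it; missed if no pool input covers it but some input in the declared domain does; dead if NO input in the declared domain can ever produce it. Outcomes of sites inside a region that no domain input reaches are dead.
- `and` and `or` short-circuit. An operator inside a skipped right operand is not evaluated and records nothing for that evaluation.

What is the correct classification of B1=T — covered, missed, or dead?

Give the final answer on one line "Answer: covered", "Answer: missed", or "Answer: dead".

no pool input records B1=T
but domain input (c=-2, v=6) does record it -> reachable, so missed

Answer: missed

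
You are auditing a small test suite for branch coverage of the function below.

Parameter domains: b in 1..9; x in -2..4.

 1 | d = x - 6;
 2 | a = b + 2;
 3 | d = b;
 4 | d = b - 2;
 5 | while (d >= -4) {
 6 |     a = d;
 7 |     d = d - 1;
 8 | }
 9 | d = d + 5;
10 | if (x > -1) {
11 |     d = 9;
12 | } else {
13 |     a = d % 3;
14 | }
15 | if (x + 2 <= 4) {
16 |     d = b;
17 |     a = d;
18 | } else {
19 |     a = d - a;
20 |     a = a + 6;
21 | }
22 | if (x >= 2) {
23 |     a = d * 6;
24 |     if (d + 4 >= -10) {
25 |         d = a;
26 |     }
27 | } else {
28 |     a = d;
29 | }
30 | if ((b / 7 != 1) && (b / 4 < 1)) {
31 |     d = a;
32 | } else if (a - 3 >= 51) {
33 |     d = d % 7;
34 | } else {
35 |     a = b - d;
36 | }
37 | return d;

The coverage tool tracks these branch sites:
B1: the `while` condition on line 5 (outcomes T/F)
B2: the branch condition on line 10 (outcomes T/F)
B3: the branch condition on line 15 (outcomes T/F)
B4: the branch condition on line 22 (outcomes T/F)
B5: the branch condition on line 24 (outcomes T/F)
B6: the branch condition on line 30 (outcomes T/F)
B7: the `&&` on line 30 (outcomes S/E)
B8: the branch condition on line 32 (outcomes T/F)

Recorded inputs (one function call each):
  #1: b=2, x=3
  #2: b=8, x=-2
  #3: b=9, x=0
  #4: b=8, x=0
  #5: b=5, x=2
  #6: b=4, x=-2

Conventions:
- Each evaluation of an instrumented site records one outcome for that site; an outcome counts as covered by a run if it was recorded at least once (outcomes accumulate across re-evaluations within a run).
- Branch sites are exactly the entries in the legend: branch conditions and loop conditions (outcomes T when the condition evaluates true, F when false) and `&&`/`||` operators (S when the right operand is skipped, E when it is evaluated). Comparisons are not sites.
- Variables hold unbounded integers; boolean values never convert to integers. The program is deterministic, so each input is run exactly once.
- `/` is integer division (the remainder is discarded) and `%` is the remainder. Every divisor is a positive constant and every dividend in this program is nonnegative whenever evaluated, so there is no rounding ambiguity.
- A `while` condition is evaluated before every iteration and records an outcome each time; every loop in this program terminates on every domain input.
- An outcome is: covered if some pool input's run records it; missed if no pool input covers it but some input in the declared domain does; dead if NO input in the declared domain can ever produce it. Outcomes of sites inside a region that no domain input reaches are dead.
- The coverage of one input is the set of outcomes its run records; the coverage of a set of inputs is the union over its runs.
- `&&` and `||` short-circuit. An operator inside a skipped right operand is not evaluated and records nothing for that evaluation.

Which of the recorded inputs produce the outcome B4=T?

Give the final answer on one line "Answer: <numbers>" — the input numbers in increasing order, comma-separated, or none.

input #1 (b=2, x=3): covers B4=T
input #2 (b=8, x=-2): misses B4=T
input #3 (b=9, x=0): misses B4=T
input #4 (b=8, x=0): misses B4=T
input #5 (b=5, x=2): covers B4=T
input #6 (b=4, x=-2): misses B4=T

Answer: 1, 5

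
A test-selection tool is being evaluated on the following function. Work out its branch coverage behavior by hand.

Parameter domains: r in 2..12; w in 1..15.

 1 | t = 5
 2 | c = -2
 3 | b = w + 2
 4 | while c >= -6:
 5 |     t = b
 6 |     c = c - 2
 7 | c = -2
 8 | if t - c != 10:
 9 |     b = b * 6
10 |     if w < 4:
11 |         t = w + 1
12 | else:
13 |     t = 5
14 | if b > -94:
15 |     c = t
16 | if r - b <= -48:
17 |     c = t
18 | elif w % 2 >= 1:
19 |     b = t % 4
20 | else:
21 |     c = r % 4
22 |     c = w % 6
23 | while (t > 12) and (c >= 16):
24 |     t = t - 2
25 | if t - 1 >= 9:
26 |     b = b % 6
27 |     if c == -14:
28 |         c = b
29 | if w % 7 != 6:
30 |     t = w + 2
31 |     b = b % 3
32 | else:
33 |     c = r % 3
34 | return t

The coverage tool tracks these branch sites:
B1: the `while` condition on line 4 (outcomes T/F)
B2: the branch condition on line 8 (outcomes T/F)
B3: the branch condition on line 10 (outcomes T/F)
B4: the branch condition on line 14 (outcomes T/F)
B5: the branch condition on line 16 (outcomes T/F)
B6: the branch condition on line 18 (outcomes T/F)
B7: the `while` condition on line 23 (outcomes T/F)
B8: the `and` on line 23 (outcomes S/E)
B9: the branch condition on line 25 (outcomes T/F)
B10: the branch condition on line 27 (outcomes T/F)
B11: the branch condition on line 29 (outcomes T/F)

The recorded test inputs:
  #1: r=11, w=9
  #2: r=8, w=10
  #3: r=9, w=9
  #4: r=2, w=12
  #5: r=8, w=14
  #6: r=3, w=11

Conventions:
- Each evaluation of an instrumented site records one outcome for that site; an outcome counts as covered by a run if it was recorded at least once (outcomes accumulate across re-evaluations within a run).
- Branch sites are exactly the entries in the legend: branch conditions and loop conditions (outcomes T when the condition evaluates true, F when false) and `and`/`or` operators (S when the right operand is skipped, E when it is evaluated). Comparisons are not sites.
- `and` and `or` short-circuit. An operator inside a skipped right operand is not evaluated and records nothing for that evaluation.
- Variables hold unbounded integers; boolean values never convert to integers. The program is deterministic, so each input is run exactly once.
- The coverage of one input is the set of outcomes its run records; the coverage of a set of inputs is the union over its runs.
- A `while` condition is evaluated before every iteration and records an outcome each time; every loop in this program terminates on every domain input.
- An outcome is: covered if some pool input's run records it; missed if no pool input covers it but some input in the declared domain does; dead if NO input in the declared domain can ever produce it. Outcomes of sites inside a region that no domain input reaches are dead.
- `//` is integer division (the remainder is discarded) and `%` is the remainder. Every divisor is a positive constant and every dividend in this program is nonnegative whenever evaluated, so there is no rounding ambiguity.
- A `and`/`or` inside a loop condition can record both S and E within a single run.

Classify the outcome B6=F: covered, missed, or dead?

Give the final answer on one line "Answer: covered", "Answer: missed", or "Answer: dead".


no pool input records B6=F
but domain input (r=2, w=2) does record it -> reachable, so missed
Answer: missed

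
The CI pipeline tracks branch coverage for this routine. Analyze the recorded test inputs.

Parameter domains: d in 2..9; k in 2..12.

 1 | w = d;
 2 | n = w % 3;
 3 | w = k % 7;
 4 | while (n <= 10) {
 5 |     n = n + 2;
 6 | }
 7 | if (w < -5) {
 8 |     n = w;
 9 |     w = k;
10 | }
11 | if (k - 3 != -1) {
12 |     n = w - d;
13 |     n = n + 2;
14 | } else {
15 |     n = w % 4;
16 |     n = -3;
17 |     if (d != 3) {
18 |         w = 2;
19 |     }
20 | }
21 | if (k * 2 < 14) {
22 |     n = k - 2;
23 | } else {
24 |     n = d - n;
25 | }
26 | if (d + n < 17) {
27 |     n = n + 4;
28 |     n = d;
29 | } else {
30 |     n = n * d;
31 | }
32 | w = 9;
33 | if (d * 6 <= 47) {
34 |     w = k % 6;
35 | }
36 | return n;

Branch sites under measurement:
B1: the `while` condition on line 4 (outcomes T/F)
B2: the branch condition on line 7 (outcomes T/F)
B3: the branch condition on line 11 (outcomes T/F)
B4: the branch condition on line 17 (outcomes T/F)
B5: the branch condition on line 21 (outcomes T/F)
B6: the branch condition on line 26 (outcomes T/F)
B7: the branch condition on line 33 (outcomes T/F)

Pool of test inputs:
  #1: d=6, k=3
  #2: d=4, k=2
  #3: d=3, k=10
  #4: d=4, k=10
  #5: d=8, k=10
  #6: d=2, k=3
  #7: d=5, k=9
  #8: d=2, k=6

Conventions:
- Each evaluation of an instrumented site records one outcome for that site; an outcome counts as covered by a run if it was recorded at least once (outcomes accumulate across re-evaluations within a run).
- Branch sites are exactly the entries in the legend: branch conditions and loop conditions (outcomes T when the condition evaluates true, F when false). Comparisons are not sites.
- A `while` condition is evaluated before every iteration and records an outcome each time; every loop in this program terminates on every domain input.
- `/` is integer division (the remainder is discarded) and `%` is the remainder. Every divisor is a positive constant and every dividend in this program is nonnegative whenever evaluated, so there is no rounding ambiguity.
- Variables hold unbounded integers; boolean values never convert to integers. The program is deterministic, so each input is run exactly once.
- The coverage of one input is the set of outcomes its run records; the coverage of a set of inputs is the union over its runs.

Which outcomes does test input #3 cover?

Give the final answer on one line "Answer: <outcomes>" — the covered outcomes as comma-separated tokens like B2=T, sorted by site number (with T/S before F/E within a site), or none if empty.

Running input #3 (d=3, k=10), event by event:
  B1->T, B1->T, B1->T, B1->T, B1->T, B1->T, B1->F, B2->F, B3->T, B5->F
  B6->T, B7->T
deduplicating events, the covered set is: B1=T, B1=F, B2=F, B3=T, B5=F, B6=T, B7=T

Answer: B1=T, B1=F, B2=F, B3=T, B5=F, B6=T, B7=T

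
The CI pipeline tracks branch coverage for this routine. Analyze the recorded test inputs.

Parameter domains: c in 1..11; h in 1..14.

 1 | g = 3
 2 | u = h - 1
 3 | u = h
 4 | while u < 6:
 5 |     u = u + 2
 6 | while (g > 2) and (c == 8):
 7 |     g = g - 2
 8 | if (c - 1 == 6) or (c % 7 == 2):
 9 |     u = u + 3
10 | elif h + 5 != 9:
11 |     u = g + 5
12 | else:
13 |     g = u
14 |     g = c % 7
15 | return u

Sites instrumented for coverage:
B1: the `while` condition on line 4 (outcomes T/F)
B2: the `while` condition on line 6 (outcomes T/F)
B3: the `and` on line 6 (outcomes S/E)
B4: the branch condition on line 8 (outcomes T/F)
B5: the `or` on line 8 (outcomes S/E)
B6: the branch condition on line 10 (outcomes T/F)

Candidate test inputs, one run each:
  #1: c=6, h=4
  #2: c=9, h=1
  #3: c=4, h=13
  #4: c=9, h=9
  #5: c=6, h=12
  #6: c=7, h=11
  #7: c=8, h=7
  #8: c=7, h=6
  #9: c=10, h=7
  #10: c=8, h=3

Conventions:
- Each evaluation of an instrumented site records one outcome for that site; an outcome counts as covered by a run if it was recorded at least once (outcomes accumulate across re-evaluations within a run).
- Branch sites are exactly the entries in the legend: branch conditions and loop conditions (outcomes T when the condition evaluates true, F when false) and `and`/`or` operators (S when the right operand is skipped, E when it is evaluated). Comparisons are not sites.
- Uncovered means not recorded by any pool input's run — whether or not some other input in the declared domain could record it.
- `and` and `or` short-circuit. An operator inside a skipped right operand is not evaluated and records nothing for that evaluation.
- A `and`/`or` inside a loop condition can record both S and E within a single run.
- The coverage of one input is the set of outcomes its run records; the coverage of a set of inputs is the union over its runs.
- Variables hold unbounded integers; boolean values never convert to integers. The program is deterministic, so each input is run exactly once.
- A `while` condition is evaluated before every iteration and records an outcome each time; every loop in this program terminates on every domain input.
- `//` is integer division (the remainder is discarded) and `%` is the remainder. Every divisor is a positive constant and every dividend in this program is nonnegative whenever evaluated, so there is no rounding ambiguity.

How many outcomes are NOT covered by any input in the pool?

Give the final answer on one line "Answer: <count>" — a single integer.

input #1, c=6, h=4: events B1->T, B1->F, B3->E, B2->F, B5->E, B4->F, B6->F; outcomes B1=T, B1=F, B2=F, B3=E, B4=F, B5=E, B6=F
input #2, c=9, h=1: events B1->T, B1->T, B1->T, B1->F, B3->E, B2->F, B5->E, B4->T; outcomes B1=T, B1=F, B2=F, B3=E, B4=T, B5=E
input #3, c=4, h=13: events B1->F, B3->E, B2->F, B5->E, B4->F, B6->T; outcomes B1=F, B2=F, B3=E, B4=F, B5=E, B6=T
input #4, c=9, h=9: events B1->F, B3->E, B2->F, B5->E, B4->T; outcomes B1=F, B2=F, B3=E, B4=T, B5=E
input #5, c=6, h=12: events B1->F, B3->E, B2->F, B5->E, B4->F, B6->T; outcomes B1=F, B2=F, B3=E, B4=F, B5=E, B6=T
input #6, c=7, h=11: events B1->F, B3->E, B2->F, B5->S, B4->T; outcomes B1=F, B2=F, B3=E, B4=T, B5=S
input #7, c=8, h=7: events B1->F, B3->E, B2->T, B3->S, B2->F, B5->E, B4->F, B6->T; outcomes B1=F, B2=T, B2=F, B3=S, B3=E, B4=F, B5=E, B6=T
input #8, c=7, h=6: events B1->F, B3->E, B2->F, B5->S, B4->T; outcomes B1=F, B2=F, B3=E, B4=T, B5=S
input #9, c=10, h=7: events B1->F, B3->E, B2->F, B5->E, B4->F, B6->T; outcomes B1=F, B2=F, B3=E, B4=F, B5=E, B6=T
input #10, c=8, h=3: events B1->T, B1->T, B1->F, B3->E, B2->T, B3->S, B2->F, B5->E, B4->F, B6->T; outcomes B1=T, B1=F, B2=T, B2=F, B3=S, B3=E, B4=F, B5=E, B6=T
union over the pool: B1=T, B1=F, B2=T, B2=F, B3=S, B3=E, B4=T, B4=F, B5=S, B5=E, B6=T, B6=F
uncovered (0 of 12): none

Answer: 0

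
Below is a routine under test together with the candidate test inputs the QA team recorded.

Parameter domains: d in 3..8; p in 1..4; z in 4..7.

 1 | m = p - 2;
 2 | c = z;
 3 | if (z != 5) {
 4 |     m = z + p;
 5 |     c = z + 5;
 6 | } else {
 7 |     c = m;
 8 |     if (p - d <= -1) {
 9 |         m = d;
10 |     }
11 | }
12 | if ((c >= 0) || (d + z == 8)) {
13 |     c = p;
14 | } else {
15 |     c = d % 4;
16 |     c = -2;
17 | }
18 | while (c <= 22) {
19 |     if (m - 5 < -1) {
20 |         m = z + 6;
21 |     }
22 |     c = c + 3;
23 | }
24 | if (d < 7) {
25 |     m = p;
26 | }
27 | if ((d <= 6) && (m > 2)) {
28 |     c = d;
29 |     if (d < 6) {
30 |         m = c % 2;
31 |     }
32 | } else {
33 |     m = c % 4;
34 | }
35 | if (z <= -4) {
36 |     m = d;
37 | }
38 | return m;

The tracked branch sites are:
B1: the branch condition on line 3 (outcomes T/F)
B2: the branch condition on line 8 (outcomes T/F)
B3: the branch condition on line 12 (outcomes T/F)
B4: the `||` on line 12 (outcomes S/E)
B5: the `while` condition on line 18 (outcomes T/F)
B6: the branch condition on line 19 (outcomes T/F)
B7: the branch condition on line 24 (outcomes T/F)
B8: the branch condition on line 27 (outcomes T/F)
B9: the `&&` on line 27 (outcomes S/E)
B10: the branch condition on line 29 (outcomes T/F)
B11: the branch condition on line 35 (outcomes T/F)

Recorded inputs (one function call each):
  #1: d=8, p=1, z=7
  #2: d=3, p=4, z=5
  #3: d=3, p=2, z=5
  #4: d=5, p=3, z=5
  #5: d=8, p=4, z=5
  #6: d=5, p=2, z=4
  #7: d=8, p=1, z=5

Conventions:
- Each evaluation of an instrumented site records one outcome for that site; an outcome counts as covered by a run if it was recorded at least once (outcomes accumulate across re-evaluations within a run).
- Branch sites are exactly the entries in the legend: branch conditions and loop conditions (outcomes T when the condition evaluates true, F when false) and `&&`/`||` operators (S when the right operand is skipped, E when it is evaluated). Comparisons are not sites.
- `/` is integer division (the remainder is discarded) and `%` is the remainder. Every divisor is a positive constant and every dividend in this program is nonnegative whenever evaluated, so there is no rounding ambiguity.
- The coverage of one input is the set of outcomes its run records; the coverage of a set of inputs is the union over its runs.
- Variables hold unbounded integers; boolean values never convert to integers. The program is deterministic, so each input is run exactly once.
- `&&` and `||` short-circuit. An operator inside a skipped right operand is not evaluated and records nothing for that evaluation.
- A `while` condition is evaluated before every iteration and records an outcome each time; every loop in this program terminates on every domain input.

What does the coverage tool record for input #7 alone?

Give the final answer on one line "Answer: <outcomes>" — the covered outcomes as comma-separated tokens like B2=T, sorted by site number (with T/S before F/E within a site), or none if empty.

Event log for input #7 (d=8, p=1, z=5):
  B1->F, B2->T, B4->E, B3->F, B5->T, B6->F, B5->T, B6->F, B5->T, B6->F
  B5->T, B6->F, B5->T, B6->F, B5->T, B6->F, B5->T, B6->F, B5->T, B6->F
  B5->T, B6->F, B5->F, B7->F, B9->S, B8->F, B11->F
distinct outcomes covered: B1=F, B2=T, B3=F, B4=E, B5=T, B5=F, B6=F, B7=F, B8=F, B9=S, B11=F

Answer: B1=F, B2=T, B3=F, B4=E, B5=T, B5=F, B6=F, B7=F, B8=F, B9=S, B11=F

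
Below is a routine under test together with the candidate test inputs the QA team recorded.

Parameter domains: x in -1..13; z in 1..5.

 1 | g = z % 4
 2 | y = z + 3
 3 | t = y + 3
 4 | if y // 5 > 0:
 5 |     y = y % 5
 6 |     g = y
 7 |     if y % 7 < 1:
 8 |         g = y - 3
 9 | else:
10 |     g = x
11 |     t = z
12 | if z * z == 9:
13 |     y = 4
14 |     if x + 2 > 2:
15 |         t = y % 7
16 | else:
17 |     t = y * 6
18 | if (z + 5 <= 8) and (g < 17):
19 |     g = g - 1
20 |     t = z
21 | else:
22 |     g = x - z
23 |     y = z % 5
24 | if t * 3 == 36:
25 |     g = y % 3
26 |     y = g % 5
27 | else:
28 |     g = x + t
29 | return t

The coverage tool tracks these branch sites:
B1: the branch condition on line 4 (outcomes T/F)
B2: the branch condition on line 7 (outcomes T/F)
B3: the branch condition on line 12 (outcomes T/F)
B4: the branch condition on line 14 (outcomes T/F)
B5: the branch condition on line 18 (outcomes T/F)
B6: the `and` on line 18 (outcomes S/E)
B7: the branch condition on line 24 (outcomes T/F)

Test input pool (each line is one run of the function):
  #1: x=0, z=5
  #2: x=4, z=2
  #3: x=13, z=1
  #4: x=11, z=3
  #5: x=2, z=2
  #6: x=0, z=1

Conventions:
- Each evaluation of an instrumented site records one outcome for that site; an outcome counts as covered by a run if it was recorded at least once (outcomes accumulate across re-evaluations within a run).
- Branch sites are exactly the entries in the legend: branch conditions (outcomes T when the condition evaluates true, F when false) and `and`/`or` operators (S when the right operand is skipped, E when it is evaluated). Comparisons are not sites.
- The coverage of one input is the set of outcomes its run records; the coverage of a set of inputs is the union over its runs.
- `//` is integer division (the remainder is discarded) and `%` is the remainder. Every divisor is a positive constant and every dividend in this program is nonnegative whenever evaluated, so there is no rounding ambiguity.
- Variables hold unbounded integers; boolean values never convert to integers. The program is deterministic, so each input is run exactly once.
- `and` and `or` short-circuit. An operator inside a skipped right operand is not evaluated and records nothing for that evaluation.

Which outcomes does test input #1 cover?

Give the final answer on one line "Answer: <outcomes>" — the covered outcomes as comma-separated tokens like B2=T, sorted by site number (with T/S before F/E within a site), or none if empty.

Event log for input #1 (x=0, z=5):
  B1->T, B2->F, B3->F, B6->S, B5->F, B7->F
deduplicating events, the covered set is: B1=T, B2=F, B3=F, B5=F, B6=S, B7=F

Answer: B1=T, B2=F, B3=F, B5=F, B6=S, B7=F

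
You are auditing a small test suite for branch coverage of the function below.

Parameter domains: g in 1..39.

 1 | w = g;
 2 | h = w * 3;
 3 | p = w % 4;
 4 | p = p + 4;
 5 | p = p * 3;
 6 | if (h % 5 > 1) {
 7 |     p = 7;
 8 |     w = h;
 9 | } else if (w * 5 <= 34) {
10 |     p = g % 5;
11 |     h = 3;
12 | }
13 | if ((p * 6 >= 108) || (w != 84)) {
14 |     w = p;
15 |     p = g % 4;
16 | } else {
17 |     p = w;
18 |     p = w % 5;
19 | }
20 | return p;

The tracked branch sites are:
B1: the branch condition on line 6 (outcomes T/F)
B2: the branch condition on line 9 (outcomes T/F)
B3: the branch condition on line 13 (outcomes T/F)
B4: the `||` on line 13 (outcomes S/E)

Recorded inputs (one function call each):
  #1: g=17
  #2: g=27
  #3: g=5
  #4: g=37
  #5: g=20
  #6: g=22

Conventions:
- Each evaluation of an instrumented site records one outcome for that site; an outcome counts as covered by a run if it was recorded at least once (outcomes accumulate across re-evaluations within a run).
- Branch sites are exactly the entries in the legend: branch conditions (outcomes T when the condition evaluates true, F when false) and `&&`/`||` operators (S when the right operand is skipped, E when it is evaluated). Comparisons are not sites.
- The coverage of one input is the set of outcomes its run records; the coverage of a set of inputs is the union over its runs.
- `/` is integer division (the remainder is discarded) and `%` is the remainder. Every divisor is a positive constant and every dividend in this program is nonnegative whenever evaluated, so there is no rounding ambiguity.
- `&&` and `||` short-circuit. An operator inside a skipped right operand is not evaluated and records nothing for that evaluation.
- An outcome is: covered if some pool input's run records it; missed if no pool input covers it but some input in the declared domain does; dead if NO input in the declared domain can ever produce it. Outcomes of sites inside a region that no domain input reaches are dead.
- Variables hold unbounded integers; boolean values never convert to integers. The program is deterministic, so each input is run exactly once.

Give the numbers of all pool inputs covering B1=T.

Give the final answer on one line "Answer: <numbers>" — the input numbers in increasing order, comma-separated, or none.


input #1 (g=17): does not produce B1=T
input #2 (g=27): does not produce B1=T
input #3 (g=5): does not produce B1=T
input #4 (g=37): does not produce B1=T
input #5 (g=20): does not produce B1=T
input #6 (g=22): does not produce B1=T
Answer: none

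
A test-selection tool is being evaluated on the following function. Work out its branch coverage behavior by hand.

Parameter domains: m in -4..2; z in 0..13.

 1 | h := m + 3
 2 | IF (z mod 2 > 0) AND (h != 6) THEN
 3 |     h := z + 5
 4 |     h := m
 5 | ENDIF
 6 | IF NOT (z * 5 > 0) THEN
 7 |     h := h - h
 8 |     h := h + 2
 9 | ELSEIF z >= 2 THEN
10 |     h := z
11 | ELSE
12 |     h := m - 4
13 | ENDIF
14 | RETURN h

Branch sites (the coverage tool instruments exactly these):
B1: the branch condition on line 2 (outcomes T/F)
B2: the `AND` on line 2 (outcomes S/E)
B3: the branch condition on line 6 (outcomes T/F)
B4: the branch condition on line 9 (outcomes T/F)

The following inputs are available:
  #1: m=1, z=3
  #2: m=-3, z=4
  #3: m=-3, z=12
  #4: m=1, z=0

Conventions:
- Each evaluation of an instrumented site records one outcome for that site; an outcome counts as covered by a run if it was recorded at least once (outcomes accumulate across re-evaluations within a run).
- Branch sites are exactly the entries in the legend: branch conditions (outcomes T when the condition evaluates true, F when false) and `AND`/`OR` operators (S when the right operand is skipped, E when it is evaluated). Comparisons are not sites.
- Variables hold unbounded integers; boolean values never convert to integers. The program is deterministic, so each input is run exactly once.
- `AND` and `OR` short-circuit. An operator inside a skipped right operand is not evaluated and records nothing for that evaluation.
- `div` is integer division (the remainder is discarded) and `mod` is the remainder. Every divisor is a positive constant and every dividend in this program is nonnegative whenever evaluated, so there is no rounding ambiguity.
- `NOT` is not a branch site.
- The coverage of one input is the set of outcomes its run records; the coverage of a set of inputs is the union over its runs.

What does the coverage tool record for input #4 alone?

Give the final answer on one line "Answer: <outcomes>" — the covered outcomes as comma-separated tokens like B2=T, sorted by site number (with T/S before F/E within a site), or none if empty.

Event log for input #4 (m=1, z=0):
  B2->S, B1->F, B3->T
distinct outcomes covered: B1=F, B2=S, B3=T

Answer: B1=F, B2=S, B3=T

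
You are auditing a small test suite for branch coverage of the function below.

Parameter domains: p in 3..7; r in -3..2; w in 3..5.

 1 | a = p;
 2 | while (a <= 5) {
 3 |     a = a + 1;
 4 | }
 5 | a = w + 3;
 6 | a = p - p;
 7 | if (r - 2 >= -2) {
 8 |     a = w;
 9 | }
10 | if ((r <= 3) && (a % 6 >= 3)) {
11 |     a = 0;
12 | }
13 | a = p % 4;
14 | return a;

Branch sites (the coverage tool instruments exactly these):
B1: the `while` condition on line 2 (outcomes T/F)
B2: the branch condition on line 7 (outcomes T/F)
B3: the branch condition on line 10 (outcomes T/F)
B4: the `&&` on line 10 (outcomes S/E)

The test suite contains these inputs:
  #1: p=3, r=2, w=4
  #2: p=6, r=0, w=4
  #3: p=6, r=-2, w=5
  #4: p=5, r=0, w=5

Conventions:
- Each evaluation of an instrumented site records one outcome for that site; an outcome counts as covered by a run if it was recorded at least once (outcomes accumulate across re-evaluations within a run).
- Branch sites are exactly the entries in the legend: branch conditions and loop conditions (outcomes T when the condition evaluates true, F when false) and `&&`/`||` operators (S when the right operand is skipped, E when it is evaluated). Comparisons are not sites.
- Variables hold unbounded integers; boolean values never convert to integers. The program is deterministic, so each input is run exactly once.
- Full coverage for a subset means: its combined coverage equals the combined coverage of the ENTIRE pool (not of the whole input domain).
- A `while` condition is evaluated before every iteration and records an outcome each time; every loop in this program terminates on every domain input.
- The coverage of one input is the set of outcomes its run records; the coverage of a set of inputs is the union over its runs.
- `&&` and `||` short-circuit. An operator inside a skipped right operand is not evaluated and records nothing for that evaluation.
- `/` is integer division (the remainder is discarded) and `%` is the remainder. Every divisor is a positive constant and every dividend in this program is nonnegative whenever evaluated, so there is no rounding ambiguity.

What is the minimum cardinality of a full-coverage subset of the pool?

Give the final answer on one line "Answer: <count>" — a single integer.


test 1 (p=3, r=2, w=4) fires B1->T, B1->T, B1->T, B1->F, B2->T, B4->E, B3->T; hits B1=T, B1=F, B2=T, B3=T, B4=E
test 2 (p=6, r=0, w=4) fires B1->F, B2->T, B4->E, B3->T; hits B1=F, B2=T, B3=T, B4=E
test 3 (p=6, r=-2, w=5) fires B1->F, B2->F, B4->E, B3->F; hits B1=F, B2=F, B3=F, B4=E
test 4 (p=5, r=0, w=5) fires B1->T, B1->F, B2->T, B4->E, B3->T; hits B1=T, B1=F, B2=T, B3=T, B4=E
together the pool reaches 7 outcomes: B1=T, B1=F, B2=T, B2=F, B3=T, B3=F, B4=E
no size-1 subset reaches all 7 outcomes (best union: 5/7)
the canonical winner is {1, 3}: size 2, full 7-outcome coverage, earliest index list among size-2 covers
Answer: 2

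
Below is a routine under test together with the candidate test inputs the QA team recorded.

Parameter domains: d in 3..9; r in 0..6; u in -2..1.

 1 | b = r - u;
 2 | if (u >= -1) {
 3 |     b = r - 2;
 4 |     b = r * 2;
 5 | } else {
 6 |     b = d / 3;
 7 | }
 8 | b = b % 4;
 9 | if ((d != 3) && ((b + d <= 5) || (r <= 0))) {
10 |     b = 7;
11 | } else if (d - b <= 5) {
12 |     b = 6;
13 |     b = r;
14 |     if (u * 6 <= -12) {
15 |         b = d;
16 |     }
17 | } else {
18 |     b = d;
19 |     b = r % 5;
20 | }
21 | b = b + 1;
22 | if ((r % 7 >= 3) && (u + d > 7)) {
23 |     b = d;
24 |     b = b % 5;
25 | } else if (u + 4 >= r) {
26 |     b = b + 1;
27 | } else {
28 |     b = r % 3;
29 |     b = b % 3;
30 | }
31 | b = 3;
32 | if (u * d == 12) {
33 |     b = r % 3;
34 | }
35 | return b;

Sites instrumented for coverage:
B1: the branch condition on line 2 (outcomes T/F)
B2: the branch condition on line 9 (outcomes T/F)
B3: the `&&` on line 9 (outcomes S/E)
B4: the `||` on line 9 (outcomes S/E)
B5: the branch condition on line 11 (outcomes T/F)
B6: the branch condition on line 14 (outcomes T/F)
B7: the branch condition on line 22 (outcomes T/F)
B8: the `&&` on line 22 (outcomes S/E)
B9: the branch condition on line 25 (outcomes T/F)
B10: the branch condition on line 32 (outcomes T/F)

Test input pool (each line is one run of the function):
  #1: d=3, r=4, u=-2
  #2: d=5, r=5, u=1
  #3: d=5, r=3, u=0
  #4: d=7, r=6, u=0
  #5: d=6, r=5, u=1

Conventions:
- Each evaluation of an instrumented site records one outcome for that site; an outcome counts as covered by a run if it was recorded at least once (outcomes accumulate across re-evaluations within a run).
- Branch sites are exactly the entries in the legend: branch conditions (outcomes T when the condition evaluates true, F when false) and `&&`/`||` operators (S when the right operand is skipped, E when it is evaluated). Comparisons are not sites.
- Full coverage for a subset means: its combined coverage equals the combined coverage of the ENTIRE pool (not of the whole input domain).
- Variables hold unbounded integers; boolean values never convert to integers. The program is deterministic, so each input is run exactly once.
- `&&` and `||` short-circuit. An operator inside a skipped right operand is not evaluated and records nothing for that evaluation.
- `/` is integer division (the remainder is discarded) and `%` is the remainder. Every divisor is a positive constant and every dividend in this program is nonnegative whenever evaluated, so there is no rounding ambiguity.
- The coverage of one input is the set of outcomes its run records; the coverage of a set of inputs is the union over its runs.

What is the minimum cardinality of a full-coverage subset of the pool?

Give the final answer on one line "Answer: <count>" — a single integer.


test 1 (d=3, r=4, u=-2) fires B1->F, B3->S, B2->F, B5->T, B6->T, B8->E, B7->F, B9->F, B10->F; hits B1=F, B2=F, B3=S, B5=T, B6=T, B7=F, B8=E, B9=F, B10=F
test 2 (d=5, r=5, u=1) fires B1->T, B3->E, B4->E, B2->F, B5->T, B6->F, B8->E, B7->F, B9->T, B10->F; hits B1=T, B2=F, B3=E, B4=E, B5=T, B6=F, B7=F, B8=E, B9=T, B10=F
test 3 (d=5, r=3, u=0) fires B1->T, B3->E, B4->E, B2->F, B5->T, B6->F, B8->E, B7->F, B9->T, B10->F; hits B1=T, B2=F, B3=E, B4=E, B5=T, B6=F, B7=F, B8=E, B9=T, B10=F
test 4 (d=7, r=6, u=0) fires B1->T, B3->E, B4->E, B2->F, B5->F, B8->E, B7->F, B9->F, B10->F; hits B1=T, B2=F, B3=E, B4=E, B5=F, B7=F, B8=E, B9=F, B10=F
test 5 (d=6, r=5, u=1) fires B1->T, B3->E, B4->E, B2->F, B5->T, B6->F, B8->E, B7->F, B9->T, B10->F; hits B1=T, B2=F, B3=E, B4=E, B5=T, B6=F, B7=F, B8=E, B9=T, B10=F
together the pool reaches 15 outcomes: B1=T, B1=F, B2=F, B3=S, B3=E, B4=E, B5=T, B5=F, B6=T, B6=F, B7=F, B8=E, B9=T, B9=F, B10=F
checked all size-1 subsets: none covers 15 outcomes (max 10/15)
checked all size-2 subsets: none covers 15 outcomes (max 14/15)
inputs {1, 2, 4} (size 3) cover everything; no size-3 subset with a lexicographically smaller index list covers all 15
Answer: 3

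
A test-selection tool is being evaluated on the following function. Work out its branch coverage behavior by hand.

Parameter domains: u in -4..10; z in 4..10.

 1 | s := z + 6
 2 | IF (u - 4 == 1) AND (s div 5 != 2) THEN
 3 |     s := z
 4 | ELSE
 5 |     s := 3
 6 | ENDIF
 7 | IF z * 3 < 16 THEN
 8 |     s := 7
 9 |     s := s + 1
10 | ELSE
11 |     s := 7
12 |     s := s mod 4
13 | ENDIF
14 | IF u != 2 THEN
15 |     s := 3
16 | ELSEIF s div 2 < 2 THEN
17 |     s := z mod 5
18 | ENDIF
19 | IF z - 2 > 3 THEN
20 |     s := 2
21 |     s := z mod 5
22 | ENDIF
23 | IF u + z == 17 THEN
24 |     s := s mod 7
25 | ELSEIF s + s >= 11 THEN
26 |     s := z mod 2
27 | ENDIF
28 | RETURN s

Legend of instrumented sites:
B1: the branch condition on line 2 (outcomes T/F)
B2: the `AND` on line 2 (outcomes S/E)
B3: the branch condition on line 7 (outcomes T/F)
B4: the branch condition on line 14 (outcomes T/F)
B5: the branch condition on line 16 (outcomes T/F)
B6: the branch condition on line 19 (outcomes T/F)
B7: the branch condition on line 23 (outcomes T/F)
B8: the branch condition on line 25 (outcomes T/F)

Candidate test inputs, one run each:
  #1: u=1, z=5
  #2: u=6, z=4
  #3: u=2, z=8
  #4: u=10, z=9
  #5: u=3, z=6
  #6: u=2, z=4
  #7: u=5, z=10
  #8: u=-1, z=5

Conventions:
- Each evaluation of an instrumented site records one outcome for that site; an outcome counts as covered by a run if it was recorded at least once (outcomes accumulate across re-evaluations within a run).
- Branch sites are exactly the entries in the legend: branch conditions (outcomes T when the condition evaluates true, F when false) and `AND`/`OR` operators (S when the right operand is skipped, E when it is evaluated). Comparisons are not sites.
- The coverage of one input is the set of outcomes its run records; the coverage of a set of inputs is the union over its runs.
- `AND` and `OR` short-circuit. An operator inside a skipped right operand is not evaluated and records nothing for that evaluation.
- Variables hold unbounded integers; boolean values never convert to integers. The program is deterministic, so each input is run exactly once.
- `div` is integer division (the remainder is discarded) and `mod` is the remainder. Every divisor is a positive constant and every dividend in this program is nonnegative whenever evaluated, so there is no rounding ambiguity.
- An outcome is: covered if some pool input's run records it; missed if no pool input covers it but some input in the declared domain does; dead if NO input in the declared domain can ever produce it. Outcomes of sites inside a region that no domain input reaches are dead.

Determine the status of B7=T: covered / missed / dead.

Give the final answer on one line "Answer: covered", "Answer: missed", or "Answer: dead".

no pool input records B7=T
but domain input (u=7, z=10) does record it -> reachable, so missed

Answer: missed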